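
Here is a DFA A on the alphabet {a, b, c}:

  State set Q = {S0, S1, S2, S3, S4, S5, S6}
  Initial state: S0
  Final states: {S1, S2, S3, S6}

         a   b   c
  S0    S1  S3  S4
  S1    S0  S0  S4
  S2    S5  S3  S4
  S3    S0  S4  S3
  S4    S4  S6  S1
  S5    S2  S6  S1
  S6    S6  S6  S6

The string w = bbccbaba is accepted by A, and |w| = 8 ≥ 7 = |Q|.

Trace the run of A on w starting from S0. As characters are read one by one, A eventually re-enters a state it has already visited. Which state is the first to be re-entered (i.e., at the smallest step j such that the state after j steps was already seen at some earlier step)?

S4

State sequence: S0 -b-> S3 -b-> S4 -c-> S1 -c-> S4 -b-> S6 -a-> S6 -b-> S6 -a-> S6
First repeat at step 4: S4 was already visited.

The earliest repeat is at step j = 4: A is in S4, which it already visited at step i = 2.
Since A has 7 states, any run of length ≥ 7 visits 7+1 states, so by pigeonhole some state repeats within the first 7 steps — that repeat gives the pumpable loop.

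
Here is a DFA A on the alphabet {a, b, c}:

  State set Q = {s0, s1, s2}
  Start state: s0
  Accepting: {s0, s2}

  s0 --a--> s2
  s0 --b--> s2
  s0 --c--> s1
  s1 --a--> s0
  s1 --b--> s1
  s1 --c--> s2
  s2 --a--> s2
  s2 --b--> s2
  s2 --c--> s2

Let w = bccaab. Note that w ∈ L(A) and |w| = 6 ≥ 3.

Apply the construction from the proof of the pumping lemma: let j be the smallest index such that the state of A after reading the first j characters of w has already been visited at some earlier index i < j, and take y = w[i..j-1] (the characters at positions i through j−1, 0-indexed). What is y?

Run of A on w = b c c a a b:
  step 0: s0  (start)
  step 1: s2  (read b: s0→s2)
  step 2: s2  (read c: s2→s2)   ← first repeat (s2 seen earlier)
  step 3: s2  (read c: s2→s2)
  step 4: s2  (read a: s2→s2)
  step 5: s2  (read a: s2→s2)
  step 6: s2  (read b: s2→s2)

So i = 1, j = 2, giving x = w[0:1] = b, y = w[1:2] = c, z = w[2:6] = caab.
Check: |xy| = 2 ≤ 3 and |y| = 1 ≥ 1. Reading y takes A from s2 back to s2, so every xyⁱz is accepted.
The DFA has 3 states, so the proof of the pumping lemma guarantees a repeated state among the first 3+1 visited; the segment between the two visits is the pumpable y.

c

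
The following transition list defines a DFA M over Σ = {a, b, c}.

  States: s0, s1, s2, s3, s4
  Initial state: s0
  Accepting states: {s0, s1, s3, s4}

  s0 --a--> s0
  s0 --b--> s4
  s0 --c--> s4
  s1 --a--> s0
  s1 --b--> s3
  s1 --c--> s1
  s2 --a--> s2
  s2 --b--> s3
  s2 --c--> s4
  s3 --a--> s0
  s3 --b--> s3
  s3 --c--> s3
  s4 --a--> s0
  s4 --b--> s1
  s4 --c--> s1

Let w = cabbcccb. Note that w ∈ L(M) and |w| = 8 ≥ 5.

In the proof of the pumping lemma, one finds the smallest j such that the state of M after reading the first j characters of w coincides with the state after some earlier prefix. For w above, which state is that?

s0

Run of M on w = c a b b c c c b:
  step 0: s0  (start)
  step 1: s4  (read c: s0→s4)
  step 2: s0  (read a: s4→s0)   ← first repeat (s0 seen earlier)
  step 3: s4  (read b: s0→s4)
  step 4: s1  (read b: s4→s1)
  step 5: s1  (read c: s1→s1)
  step 6: s1  (read c: s1→s1)
  step 7: s1  (read c: s1→s1)
  step 8: s3  (read b: s1→s3)

The earliest repeat is at step j = 2: M is in s0, which it already visited at step i = 0.
The DFA has 5 states, so the proof of the pumping lemma guarantees a repeated state among the first 5+1 visited; the segment between the two visits is the pumpable y.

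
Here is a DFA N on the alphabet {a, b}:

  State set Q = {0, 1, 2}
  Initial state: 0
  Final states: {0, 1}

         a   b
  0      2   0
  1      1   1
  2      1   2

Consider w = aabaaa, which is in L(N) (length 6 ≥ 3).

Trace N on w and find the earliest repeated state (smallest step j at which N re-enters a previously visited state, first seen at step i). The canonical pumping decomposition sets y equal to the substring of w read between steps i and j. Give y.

Run of N on w = a a b a a a:
  step 0: 0  (start)
  step 1: 2  (read a: 0→2)
  step 2: 1  (read a: 2→1)
  step 3: 1  (read b: 1→1)   ← first repeat (1 seen earlier)
  step 4: 1  (read a: 1→1)
  step 5: 1  (read a: 1→1)
  step 6: 1  (read a: 1→1)

So i = 2, j = 3, giving x = w[0:2] = aa, y = w[2:3] = b, z = w[3:6] = aaa.
Check: |xy| = 3 ≤ 3 and |y| = 1 ≥ 1. Reading y takes N from 1 back to 1, so every xyⁱz is accepted.

b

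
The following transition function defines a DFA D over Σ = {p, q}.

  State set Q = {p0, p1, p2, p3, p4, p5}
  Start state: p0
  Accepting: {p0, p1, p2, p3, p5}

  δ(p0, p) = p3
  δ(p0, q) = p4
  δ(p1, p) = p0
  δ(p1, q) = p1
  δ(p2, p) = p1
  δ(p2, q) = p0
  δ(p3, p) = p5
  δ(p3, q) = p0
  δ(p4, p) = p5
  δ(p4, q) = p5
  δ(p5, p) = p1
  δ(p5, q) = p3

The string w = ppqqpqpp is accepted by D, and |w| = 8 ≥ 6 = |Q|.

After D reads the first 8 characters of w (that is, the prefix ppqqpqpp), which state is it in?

State sequence: p0 -p-> p3 -p-> p5 -q-> p3 -q-> p0 -p-> p3 -q-> p0 -p-> p3 -p-> p5

After reading 8 characters, D is in state p5.
(This kind of state-tracing is the core of the pumping-lemma construction: with 6 states, pigeonhole forces a repeat within the first 6 steps.)

p5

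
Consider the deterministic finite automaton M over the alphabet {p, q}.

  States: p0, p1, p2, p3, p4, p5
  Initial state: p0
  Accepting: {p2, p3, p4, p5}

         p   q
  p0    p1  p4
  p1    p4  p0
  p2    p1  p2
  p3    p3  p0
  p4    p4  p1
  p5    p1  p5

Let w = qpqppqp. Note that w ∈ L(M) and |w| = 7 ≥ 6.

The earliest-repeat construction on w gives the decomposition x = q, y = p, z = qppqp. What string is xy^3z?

xy^3z = q·p·p·p·qppqp = qpppqppqp.
Reading y = p takes M from p4 back to p4, so after x·y·y·y the machine is still in p4, and z then leads to the accepting state p4. Hence qpppqppqp ∈ L(M).

qpppqppqp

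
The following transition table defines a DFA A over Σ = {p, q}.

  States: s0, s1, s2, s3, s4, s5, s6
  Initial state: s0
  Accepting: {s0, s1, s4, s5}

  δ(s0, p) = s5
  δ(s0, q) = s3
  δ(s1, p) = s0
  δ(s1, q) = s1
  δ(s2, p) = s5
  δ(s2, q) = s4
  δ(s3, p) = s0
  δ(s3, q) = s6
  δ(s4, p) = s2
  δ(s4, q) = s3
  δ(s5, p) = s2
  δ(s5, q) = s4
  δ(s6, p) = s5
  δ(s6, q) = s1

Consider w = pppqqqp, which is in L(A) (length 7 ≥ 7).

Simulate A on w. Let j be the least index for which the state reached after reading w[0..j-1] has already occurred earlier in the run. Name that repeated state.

State sequence: s0 -p-> s5 -p-> s2 -p-> s5 -q-> s4 -q-> s3 -q-> s6 -p-> s5
First repeat at step 3: s5 was already visited.

The earliest repeat is at step j = 3: A is in s5, which it already visited at step i = 1.
With |Q| = 7, pigeonhole forces a state repeat no later than step 7; the substring read between the first and second visits to that state can be pumped.

s5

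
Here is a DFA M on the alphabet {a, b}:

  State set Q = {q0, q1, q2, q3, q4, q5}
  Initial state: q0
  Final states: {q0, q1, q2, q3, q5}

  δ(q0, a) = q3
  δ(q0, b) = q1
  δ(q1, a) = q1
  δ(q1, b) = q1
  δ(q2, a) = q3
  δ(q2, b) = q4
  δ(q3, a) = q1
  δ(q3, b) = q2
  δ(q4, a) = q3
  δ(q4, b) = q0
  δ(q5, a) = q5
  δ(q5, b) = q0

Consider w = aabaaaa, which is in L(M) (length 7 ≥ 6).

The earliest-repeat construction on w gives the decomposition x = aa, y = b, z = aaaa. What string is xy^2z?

aabbaaaa

xy^2z = aa·b·b·aaaa = aabbaaaa.
Reading y = b takes M from q1 back to q1, so after x·y·y the machine is still in q1, and z then leads to the accepting state q1. Hence aabbaaaa ∈ L(M).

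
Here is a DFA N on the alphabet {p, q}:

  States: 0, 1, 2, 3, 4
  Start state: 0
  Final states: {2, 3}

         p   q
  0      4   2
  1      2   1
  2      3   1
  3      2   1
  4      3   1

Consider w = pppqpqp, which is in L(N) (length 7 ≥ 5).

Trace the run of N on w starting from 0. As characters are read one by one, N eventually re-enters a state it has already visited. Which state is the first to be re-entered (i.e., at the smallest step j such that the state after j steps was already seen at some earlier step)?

State sequence: 0 -p-> 4 -p-> 3 -p-> 2 -q-> 1 -p-> 2 -q-> 1 -p-> 2
First repeat at step 5: 2 was already visited.

The earliest repeat is at step j = 5: N is in 2, which it already visited at step i = 3.

2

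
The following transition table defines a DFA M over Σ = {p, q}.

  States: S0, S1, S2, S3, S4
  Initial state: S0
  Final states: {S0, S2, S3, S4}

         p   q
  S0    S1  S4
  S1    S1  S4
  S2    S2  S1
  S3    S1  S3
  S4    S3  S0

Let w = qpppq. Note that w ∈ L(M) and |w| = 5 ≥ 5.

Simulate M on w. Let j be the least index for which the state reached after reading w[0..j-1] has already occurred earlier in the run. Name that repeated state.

State sequence: S0 -q-> S4 -p-> S3 -p-> S1 -p-> S1 -q-> S4
First repeat at step 4: S1 was already visited.

The earliest repeat is at step j = 4: M is in S1, which it already visited at step i = 3.

S1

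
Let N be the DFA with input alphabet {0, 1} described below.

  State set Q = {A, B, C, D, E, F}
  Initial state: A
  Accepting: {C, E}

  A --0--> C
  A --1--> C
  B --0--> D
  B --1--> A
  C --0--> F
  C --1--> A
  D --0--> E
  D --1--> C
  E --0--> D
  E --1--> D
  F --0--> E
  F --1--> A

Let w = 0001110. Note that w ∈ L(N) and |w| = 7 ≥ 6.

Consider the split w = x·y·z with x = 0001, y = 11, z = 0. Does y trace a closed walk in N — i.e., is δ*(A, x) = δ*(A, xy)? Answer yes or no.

State sequence: A -0-> C -0-> F -0-> E -1-> D -1-> C -1-> A

After x (step 4): D. After xy (step 6): A.
They differ (D ≠ A), so y is not a cycle from the state after x; this split is not the one the pumping-lemma construction produces, and pumping y need not keep the string in L(N).

no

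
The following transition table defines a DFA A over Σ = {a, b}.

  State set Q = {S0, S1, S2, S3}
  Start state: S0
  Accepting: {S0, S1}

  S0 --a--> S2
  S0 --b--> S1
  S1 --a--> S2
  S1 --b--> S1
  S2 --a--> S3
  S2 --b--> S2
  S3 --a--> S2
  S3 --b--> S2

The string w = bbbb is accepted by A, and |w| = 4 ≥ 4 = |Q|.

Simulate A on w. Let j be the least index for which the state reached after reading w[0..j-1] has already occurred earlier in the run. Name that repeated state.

S1

Run of A on w = b b b b:
  step 0: S0  (start)
  step 1: S1  (read b: S0→S1)
  step 2: S1  (read b: S1→S1)   ← first repeat (S1 seen earlier)
  step 3: S1  (read b: S1→S1)
  step 4: S1  (read b: S1→S1)

The earliest repeat is at step j = 2: A is in S1, which it already visited at step i = 1.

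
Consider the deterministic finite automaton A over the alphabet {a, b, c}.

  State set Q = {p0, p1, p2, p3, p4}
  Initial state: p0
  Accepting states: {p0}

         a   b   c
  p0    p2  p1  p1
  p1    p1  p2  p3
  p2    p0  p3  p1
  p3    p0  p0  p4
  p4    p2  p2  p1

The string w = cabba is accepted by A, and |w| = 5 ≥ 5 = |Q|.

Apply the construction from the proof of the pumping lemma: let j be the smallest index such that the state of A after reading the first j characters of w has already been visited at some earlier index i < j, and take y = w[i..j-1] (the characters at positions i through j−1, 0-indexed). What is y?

State sequence: p0 -c-> p1 -a-> p1 -b-> p2 -b-> p3 -a-> p0
First repeat at step 2: p1 was already visited.

So i = 1, j = 2, giving x = w[0:1] = c, y = w[1:2] = a, z = w[2:5] = bba.
Check: |xy| = 2 ≤ 5 and |y| = 1 ≥ 1. Reading y takes A from p1 back to p1, so every xyⁱz is accepted.
The DFA has 5 states, so the proof of the pumping lemma guarantees a repeated state among the first 5+1 visited; the segment between the two visits is the pumpable y.

a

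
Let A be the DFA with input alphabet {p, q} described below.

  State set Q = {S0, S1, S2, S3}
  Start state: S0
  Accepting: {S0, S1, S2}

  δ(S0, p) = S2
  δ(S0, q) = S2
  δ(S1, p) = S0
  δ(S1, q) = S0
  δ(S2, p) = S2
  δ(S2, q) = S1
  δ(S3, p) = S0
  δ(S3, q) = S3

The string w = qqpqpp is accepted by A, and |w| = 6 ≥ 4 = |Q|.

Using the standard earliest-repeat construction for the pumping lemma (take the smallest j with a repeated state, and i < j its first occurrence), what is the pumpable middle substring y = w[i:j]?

State sequence: S0 -q-> S2 -q-> S1 -p-> S0 -q-> S2 -p-> S2 -p-> S2
First repeat at step 3: S0 was already visited.

So i = 0, j = 3, giving x = w[0:0] = ε, y = w[0:3] = qqp, z = w[3:6] = qpp.
Check: |xy| = 3 ≤ 4 and |y| = 3 ≥ 1. Reading y takes A from S0 back to S0, so every xyⁱz is accepted.

qqp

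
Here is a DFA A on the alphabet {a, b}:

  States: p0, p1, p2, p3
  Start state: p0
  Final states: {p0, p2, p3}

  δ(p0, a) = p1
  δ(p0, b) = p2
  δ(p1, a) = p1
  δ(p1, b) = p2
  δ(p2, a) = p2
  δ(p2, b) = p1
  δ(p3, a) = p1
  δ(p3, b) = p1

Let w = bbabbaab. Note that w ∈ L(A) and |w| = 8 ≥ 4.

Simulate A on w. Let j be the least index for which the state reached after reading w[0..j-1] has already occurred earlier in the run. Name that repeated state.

p1

Run of A on w = b b a b b a a b:
  step 0: p0  (start)
  step 1: p2  (read b: p0→p2)
  step 2: p1  (read b: p2→p1)
  step 3: p1  (read a: p1→p1)   ← first repeat (p1 seen earlier)
  step 4: p2  (read b: p1→p2)
  step 5: p1  (read b: p2→p1)
  step 6: p1  (read a: p1→p1)
  step 7: p1  (read a: p1→p1)
  step 8: p2  (read b: p1→p2)

The earliest repeat is at step j = 3: A is in p1, which it already visited at step i = 2.
The DFA has 4 states, so the proof of the pumping lemma guarantees a repeated state among the first 4+1 visited; the segment between the two visits is the pumpable y.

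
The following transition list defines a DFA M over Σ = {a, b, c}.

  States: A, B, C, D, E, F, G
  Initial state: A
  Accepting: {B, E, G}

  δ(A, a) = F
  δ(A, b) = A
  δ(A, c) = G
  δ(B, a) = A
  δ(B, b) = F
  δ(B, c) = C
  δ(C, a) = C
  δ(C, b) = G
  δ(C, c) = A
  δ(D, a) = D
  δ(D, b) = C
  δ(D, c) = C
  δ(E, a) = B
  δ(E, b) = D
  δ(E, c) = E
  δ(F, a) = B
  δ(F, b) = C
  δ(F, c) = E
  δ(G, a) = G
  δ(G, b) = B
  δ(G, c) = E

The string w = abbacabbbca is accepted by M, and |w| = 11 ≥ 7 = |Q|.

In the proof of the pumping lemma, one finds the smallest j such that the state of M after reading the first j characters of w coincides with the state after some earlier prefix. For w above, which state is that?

Run of M on w = a b b a c a b b b c a:
  step 0: A  (start)
  step 1: F  (read a: A→F)
  step 2: C  (read b: F→C)
  step 3: G  (read b: C→G)
  step 4: G  (read a: G→G)   ← first repeat (G seen earlier)
  step 5: E  (read c: G→E)
  step 6: B  (read a: E→B)
  step 7: F  (read b: B→F)
  step 8: C  (read b: F→C)
  step 9: G  (read b: C→G)
  step 10: E  (read c: G→E)
  step 11: B  (read a: E→B)

The earliest repeat is at step j = 4: M is in G, which it already visited at step i = 3.

G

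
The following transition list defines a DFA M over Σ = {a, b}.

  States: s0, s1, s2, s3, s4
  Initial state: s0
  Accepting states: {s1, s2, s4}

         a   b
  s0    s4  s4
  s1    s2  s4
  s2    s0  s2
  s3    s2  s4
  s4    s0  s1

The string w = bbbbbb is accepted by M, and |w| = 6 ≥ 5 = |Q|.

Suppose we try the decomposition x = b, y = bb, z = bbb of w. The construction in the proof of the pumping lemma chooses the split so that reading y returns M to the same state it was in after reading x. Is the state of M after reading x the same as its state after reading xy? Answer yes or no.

yes

State sequence: s0 -b-> s4 -b-> s1 -b-> s4

After x (step 1): s4. After xy (step 3): s4.
They match, so y = bb drives M around a cycle from s4 back to itself; pumping y any number of times keeps M in s4 before reading z, and xyⁱz ∈ L(M) for every i ≥ 0.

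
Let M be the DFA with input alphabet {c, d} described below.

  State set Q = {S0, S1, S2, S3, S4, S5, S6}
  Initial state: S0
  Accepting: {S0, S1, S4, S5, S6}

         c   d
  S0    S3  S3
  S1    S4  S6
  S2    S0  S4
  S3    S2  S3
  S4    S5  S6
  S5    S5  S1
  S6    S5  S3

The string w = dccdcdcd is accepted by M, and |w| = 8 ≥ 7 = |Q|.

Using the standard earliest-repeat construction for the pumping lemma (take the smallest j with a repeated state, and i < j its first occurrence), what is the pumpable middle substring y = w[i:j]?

dcc

State sequence: S0 -d-> S3 -c-> S2 -c-> S0 -d-> S3 -c-> S2 -d-> S4 -c-> S5 -d-> S1
First repeat at step 3: S0 was already visited.

So i = 0, j = 3, giving x = w[0:0] = ε, y = w[0:3] = dcc, z = w[3:8] = dcdcd.
Check: |xy| = 3 ≤ 7 and |y| = 3 ≥ 1. Reading y takes M from S0 back to S0, so every xyⁱz is accepted.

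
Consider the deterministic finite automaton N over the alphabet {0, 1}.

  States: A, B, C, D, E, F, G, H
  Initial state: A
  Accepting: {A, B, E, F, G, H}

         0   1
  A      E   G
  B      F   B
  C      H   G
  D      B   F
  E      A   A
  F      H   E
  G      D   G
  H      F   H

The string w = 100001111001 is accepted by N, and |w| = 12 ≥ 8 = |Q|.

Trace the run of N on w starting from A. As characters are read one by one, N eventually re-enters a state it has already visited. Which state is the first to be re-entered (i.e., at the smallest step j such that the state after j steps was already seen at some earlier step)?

H

State sequence: A -1-> G -0-> D -0-> B -0-> F -0-> H -1-> H -1-> H -1-> H -1-> H -0-> F -0-> H -1-> H
First repeat at step 6: H was already visited.

The earliest repeat is at step j = 6: N is in H, which it already visited at step i = 5.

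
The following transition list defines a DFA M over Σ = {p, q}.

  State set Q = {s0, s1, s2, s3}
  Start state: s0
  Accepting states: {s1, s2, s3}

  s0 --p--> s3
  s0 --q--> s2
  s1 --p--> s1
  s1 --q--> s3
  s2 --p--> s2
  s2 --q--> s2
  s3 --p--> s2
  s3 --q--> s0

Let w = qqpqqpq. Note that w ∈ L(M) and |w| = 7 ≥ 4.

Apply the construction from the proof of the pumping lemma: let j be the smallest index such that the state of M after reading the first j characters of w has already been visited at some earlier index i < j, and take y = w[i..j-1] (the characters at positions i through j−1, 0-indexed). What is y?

q

Run of M on w = q q p q q p q:
  step 0: s0  (start)
  step 1: s2  (read q: s0→s2)
  step 2: s2  (read q: s2→s2)   ← first repeat (s2 seen earlier)
  step 3: s2  (read p: s2→s2)
  step 4: s2  (read q: s2→s2)
  step 5: s2  (read q: s2→s2)
  step 6: s2  (read p: s2→s2)
  step 7: s2  (read q: s2→s2)

So i = 1, j = 2, giving x = w[0:1] = q, y = w[1:2] = q, z = w[2:7] = pqqpq.
Check: |xy| = 2 ≤ 4 and |y| = 1 ≥ 1. Reading y takes M from s2 back to s2, so every xyⁱz is accepted.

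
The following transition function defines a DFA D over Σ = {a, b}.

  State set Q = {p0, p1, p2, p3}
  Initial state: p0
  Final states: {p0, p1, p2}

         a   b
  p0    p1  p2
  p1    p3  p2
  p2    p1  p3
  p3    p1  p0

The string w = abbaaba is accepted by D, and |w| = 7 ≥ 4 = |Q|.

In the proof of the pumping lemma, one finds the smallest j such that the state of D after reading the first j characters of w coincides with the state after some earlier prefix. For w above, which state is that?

Run of D on w = a b b a a b a:
  step 0: p0  (start)
  step 1: p1  (read a: p0→p1)
  step 2: p2  (read b: p1→p2)
  step 3: p3  (read b: p2→p3)
  step 4: p1  (read a: p3→p1)   ← first repeat (p1 seen earlier)
  step 5: p3  (read a: p1→p3)
  step 6: p0  (read b: p3→p0)
  step 7: p1  (read a: p0→p1)

The earliest repeat is at step j = 4: D is in p1, which it already visited at step i = 1.

p1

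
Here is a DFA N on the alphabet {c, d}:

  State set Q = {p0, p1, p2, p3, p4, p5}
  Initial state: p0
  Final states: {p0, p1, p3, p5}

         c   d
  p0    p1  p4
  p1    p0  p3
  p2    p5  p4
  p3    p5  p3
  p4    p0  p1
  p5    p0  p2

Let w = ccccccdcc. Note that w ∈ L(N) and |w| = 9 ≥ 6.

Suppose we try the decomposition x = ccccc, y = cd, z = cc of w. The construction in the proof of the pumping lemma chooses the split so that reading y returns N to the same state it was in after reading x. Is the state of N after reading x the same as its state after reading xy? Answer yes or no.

State sequence: p0 -c-> p1 -c-> p0 -c-> p1 -c-> p0 -c-> p1 -c-> p0 -d-> p4

After x (step 5): p1. After xy (step 7): p4.
They differ (p1 ≠ p4), so y is not a cycle from the state after x; this split is not the one the pumping-lemma construction produces, and pumping y need not keep the string in L(N).

no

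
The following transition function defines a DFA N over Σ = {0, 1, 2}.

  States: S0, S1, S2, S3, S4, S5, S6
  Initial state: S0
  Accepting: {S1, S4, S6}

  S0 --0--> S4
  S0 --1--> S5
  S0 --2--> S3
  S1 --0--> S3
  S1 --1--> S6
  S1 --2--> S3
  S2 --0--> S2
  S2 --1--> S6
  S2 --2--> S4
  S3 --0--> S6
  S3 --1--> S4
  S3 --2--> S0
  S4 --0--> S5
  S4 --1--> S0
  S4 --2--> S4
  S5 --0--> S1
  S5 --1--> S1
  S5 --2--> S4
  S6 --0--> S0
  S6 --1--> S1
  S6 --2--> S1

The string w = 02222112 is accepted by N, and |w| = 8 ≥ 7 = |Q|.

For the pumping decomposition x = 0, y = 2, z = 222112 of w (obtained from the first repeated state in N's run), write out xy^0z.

xy⁰z = xz = 0·222112 = 0222112.
Reading y = 2 takes N from S4 back to S4, so after x the machine is still in S4, and z then leads to the accepting state S4. Hence 0222112 ∈ L(N).

0222112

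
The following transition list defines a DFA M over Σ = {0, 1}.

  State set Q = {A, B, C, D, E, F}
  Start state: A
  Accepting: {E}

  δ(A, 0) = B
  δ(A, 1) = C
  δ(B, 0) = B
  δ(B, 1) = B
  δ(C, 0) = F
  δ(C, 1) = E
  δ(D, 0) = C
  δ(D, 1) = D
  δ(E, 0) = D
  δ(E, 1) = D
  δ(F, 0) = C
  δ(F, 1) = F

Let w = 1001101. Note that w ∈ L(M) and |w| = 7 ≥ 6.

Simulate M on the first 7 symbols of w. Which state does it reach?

State sequence: A -1-> C -0-> F -0-> C -1-> E -1-> D -0-> C -1-> E

After reading 7 characters, M is in state E.
(This kind of state-tracing is the core of the pumping-lemma construction: with 6 states, pigeonhole forces a repeat within the first 6 steps.)

E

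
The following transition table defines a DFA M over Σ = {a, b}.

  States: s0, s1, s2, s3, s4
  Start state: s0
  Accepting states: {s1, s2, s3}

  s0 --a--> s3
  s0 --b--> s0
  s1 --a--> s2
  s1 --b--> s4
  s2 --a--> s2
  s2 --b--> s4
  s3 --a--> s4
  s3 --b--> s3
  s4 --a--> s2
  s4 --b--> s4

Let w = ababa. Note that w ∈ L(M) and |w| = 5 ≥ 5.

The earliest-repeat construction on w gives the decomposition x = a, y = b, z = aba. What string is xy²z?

abbaba

xy^2z = a·b·b·aba = abbaba.
Reading y = b takes M from s3 back to s3, so after x·y·y the machine is still in s3, and z then leads to the accepting state s2. Hence abbaba ∈ L(M).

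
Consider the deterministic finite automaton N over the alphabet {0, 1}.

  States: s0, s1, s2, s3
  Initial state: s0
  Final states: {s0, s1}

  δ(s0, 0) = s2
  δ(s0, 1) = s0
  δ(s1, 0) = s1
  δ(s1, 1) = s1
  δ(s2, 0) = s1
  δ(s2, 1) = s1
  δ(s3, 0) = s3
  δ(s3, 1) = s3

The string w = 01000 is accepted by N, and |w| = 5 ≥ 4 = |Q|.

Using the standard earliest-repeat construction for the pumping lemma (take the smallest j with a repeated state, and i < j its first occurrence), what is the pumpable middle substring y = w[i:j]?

0

Run of N on w = 0 1 0 0 0:
  step 0: s0  (start)
  step 1: s2  (read 0: s0→s2)
  step 2: s1  (read 1: s2→s1)
  step 3: s1  (read 0: s1→s1)   ← first repeat (s1 seen earlier)
  step 4: s1  (read 0: s1→s1)
  step 5: s1  (read 0: s1→s1)

So i = 2, j = 3, giving x = w[0:2] = 01, y = w[2:3] = 0, z = w[3:5] = 00.
Check: |xy| = 3 ≤ 4 and |y| = 1 ≥ 1. Reading y takes N from s1 back to s1, so every xyⁱz is accepted.
The DFA has 4 states, so the proof of the pumping lemma guarantees a repeated state among the first 4+1 visited; the segment between the two visits is the pumpable y.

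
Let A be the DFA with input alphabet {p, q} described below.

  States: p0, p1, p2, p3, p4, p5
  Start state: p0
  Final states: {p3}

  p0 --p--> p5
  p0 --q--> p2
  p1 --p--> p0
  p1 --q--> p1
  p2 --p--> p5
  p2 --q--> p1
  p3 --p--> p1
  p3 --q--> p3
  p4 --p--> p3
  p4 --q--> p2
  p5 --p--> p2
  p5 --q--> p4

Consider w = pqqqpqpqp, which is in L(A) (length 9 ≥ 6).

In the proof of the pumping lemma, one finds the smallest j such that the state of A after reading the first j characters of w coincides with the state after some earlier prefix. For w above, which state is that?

p0

State sequence: p0 -p-> p5 -q-> p4 -q-> p2 -q-> p1 -p-> p0 -q-> p2 -p-> p5 -q-> p4 -p-> p3
First repeat at step 5: p0 was already visited.

The earliest repeat is at step j = 5: A is in p0, which it already visited at step i = 0.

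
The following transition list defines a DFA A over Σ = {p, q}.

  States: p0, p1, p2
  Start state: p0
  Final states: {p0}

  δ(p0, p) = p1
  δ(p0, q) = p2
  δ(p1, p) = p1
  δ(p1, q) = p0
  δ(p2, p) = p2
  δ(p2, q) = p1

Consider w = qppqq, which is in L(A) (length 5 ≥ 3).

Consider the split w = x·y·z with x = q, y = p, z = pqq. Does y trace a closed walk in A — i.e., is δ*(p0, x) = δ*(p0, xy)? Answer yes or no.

State sequence: p0 -q-> p2 -p-> p2

After x (step 1): p2. After xy (step 2): p2.
They match, so y = p drives A around a cycle from p2 back to itself; pumping y any number of times keeps A in p2 before reading z, and xyⁱz ∈ L(A) for every i ≥ 0.

yes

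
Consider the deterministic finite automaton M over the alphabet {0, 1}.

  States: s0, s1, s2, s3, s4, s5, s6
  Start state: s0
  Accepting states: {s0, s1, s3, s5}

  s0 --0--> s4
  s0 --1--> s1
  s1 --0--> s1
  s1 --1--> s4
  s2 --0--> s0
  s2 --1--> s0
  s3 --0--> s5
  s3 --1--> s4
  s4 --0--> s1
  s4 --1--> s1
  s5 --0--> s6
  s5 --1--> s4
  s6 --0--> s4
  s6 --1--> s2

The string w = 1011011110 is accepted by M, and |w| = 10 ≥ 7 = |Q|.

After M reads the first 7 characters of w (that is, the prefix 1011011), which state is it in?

Run of M on the first 7 characters of w = 1 0 1 1 0 1 1:
  step 0: s0  (start)
  step 1: s1  (read 1: s0→s1)
  step 2: s1  (read 0: s1→s1)
  step 3: s4  (read 1: s1→s4)
  step 4: s1  (read 1: s4→s1)
  step 5: s1  (read 0: s1→s1)
  step 6: s4  (read 1: s1→s4)
  step 7: s1  (read 1: s4→s1)

After reading 7 characters, M is in state s1.
(This kind of state-tracing is the core of the pumping-lemma construction: with 7 states, pigeonhole forces a repeat within the first 7 steps.)

s1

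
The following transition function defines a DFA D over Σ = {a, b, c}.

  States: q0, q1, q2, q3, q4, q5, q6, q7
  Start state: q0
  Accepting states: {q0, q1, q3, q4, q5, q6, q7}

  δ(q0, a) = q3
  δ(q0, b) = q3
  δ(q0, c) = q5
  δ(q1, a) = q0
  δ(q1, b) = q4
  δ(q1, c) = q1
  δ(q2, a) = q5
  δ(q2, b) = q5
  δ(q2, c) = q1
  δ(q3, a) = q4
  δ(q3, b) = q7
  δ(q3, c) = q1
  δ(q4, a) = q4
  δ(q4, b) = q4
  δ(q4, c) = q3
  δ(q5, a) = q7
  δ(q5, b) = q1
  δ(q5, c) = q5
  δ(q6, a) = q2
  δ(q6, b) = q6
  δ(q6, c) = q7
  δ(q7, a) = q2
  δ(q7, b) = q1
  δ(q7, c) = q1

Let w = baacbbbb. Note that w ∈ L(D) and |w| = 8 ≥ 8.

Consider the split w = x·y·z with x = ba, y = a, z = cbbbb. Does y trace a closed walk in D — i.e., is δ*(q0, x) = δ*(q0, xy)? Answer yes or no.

State sequence: q0 -b-> q3 -a-> q4 -a-> q4

After x (step 2): q4. After xy (step 3): q4.
They match, so y = a drives D around a cycle from q4 back to itself; pumping y any number of times keeps D in q4 before reading z, and xyⁱz ∈ L(D) for every i ≥ 0.

yes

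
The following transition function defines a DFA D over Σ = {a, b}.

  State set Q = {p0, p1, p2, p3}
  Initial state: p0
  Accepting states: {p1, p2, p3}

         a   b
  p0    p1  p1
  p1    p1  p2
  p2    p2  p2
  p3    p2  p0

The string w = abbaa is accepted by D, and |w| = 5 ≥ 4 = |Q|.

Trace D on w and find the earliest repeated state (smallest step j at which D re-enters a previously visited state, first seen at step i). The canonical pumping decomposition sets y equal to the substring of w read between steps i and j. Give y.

Run of D on w = a b b a a:
  step 0: p0  (start)
  step 1: p1  (read a: p0→p1)
  step 2: p2  (read b: p1→p2)
  step 3: p2  (read b: p2→p2)   ← first repeat (p2 seen earlier)
  step 4: p2  (read a: p2→p2)
  step 5: p2  (read a: p2→p2)

So i = 2, j = 3, giving x = w[0:2] = ab, y = w[2:3] = b, z = w[3:5] = aa.
Check: |xy| = 3 ≤ 4 and |y| = 1 ≥ 1. Reading y takes D from p2 back to p2, so every xyⁱz is accepted.
Since D has 4 states, any run of length ≥ 4 visits 4+1 states, so by pigeonhole some state repeats within the first 4 steps — that repeat gives the pumpable loop.

b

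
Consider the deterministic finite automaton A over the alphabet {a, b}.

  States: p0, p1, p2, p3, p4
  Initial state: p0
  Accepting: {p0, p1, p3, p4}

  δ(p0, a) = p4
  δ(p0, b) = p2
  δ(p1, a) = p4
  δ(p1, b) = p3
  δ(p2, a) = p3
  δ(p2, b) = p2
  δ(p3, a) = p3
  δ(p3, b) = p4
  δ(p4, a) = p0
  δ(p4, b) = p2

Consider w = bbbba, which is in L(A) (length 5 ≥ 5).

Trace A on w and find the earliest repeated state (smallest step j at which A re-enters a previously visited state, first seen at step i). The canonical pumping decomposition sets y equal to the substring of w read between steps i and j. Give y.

Run of A on w = b b b b a:
  step 0: p0  (start)
  step 1: p2  (read b: p0→p2)
  step 2: p2  (read b: p2→p2)   ← first repeat (p2 seen earlier)
  step 3: p2  (read b: p2→p2)
  step 4: p2  (read b: p2→p2)
  step 5: p3  (read a: p2→p3)

So i = 1, j = 2, giving x = w[0:1] = b, y = w[1:2] = b, z = w[2:5] = bba.
Check: |xy| = 2 ≤ 5 and |y| = 1 ≥ 1. Reading y takes A from p2 back to p2, so every xyⁱz is accepted.

b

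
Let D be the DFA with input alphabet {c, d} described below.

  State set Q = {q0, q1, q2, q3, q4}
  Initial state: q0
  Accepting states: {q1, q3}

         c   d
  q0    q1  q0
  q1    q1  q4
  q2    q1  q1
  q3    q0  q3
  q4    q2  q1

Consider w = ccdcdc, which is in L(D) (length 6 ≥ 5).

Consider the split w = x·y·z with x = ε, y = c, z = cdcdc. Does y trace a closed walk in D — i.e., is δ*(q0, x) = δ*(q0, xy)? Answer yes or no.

no

Run of D on the first 1 characters of w = c:
  step 0: q0  (start)
  step 1: q1  (read c: q0→q1)

After x (step 0): q0. After xy (step 1): q1.
They differ (q0 ≠ q1), so y is not a cycle from the state after x; this split is not the one the pumping-lemma construction produces, and pumping y need not keep the string in L(D).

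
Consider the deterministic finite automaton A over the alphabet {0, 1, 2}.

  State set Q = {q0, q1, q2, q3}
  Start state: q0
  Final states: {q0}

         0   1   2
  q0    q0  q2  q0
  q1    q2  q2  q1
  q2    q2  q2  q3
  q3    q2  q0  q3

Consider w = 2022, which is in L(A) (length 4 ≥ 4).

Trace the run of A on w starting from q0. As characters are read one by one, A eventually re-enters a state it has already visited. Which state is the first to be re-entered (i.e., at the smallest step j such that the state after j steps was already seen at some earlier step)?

q0

Run of A on w = 2 0 2 2:
  step 0: q0  (start)
  step 1: q0  (read 2: q0→q0)   ← first repeat (q0 seen earlier)
  step 2: q0  (read 0: q0→q0)
  step 3: q0  (read 2: q0→q0)
  step 4: q0  (read 2: q0→q0)

The earliest repeat is at step j = 1: A is in q0, which it already visited at step i = 0.
Pumping length from the standard proof: p = 4 (the number of states). The repeated state found above gives |xy| = j ≤ 4 and |y| = j − i ≥ 1.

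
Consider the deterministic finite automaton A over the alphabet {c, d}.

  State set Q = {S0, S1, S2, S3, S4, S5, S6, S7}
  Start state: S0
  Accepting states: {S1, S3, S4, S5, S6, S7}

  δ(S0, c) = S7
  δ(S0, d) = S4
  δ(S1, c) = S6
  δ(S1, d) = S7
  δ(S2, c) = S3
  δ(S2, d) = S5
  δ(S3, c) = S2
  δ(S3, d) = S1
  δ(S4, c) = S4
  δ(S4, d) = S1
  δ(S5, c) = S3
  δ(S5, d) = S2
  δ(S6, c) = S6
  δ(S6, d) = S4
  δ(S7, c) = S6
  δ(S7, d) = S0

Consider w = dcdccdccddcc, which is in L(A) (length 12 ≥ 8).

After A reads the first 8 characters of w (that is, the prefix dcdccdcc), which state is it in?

S4

Run of A on the first 8 characters of w = d c d c c d c c:
  step 0: S0  (start)
  step 1: S4  (read d: S0→S4)
  step 2: S4  (read c: S4→S4)
  step 3: S1  (read d: S4→S1)
  step 4: S6  (read c: S1→S6)
  step 5: S6  (read c: S6→S6)
  step 6: S4  (read d: S6→S4)
  step 7: S4  (read c: S4→S4)
  step 8: S4  (read c: S4→S4)

After reading 8 characters, A is in state S4.
(This kind of state-tracing is the core of the pumping-lemma construction: with 8 states, pigeonhole forces a repeat within the first 8 steps.)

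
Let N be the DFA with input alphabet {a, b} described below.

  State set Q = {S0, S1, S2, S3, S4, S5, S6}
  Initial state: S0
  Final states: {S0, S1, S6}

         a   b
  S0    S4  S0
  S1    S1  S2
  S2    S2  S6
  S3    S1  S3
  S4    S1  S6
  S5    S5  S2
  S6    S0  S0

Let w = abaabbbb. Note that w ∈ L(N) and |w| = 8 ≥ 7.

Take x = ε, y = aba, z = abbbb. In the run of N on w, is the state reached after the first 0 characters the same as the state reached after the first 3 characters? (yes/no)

State sequence: S0 -a-> S4 -b-> S6 -a-> S0

After x (step 0): S0. After xy (step 3): S0.
They match, so y = aba drives N around a cycle from S0 back to itself; pumping y any number of times keeps N in S0 before reading z, and xyⁱz ∈ L(N) for every i ≥ 0.

yes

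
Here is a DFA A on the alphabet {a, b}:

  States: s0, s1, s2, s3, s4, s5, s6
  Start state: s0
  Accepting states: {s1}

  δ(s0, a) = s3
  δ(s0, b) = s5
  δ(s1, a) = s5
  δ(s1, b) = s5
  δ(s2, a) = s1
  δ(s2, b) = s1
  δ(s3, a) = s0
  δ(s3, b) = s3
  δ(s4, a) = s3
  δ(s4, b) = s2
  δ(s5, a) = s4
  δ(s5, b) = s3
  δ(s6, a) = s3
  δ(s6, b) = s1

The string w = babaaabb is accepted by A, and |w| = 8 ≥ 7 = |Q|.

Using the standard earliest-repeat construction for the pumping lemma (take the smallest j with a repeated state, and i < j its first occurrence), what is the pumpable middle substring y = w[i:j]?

State sequence: s0 -b-> s5 -a-> s4 -b-> s2 -a-> s1 -a-> s5 -a-> s4 -b-> s2 -b-> s1
First repeat at step 5: s5 was already visited.

So i = 1, j = 5, giving x = w[0:1] = b, y = w[1:5] = abaa, z = w[5:8] = abb.
Check: |xy| = 5 ≤ 7 and |y| = 4 ≥ 1. Reading y takes A from s5 back to s5, so every xyⁱz is accepted.

abaa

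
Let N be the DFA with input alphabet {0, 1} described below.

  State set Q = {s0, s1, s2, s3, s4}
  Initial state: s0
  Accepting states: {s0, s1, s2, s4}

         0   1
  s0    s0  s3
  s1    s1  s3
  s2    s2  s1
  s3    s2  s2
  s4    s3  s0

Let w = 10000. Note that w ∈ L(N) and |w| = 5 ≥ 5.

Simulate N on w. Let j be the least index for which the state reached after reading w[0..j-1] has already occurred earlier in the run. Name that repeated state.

State sequence: s0 -1-> s3 -0-> s2 -0-> s2 -0-> s2 -0-> s2
First repeat at step 3: s2 was already visited.

The earliest repeat is at step j = 3: N is in s2, which it already visited at step i = 2.
Pumping length from the standard proof: p = 5 (the number of states). The repeated state found above gives |xy| = j ≤ 5 and |y| = j − i ≥ 1.

s2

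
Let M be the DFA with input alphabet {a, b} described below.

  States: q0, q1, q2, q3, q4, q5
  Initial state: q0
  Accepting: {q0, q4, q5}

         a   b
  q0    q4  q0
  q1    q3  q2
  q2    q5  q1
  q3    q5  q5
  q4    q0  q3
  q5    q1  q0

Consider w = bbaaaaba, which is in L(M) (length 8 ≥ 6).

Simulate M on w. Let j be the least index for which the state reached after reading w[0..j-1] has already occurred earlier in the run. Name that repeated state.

State sequence: q0 -b-> q0 -b-> q0 -a-> q4 -a-> q0 -a-> q4 -a-> q0 -b-> q0 -a-> q4
First repeat at step 1: q0 was already visited.

The earliest repeat is at step j = 1: M is in q0, which it already visited at step i = 0.
The DFA has 6 states, so the proof of the pumping lemma guarantees a repeated state among the first 6+1 visited; the segment between the two visits is the pumpable y.

q0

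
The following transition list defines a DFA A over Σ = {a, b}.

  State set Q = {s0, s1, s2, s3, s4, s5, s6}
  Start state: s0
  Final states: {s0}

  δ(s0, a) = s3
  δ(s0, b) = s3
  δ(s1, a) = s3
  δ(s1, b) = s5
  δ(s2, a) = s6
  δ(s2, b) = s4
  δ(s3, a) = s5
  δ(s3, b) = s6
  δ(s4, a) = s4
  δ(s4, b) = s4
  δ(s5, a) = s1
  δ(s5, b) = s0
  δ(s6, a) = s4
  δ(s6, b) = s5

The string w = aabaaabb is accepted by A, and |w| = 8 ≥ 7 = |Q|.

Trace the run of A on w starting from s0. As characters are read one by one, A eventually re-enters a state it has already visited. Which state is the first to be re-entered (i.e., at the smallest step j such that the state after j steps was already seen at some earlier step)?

s0

State sequence: s0 -a-> s3 -a-> s5 -b-> s0 -a-> s3 -a-> s5 -a-> s1 -b-> s5 -b-> s0
First repeat at step 3: s0 was already visited.

The earliest repeat is at step j = 3: A is in s0, which it already visited at step i = 0.
Since A has 7 states, any run of length ≥ 7 visits 7+1 states, so by pigeonhole some state repeats within the first 7 steps — that repeat gives the pumpable loop.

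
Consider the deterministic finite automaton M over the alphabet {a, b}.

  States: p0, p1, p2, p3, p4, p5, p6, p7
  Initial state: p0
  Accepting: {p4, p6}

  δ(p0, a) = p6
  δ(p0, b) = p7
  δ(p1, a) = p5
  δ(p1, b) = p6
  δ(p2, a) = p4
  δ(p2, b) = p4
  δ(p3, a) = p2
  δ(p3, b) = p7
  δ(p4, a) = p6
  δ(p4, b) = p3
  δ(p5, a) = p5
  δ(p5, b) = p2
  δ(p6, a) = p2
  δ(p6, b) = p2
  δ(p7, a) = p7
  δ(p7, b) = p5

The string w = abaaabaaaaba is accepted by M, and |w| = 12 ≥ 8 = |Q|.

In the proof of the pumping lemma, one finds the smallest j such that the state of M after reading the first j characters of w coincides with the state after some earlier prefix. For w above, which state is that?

Run of M on w = a b a a a b a a a a b a:
  step 0: p0  (start)
  step 1: p6  (read a: p0→p6)
  step 2: p2  (read b: p6→p2)
  step 3: p4  (read a: p2→p4)
  step 4: p6  (read a: p4→p6)   ← first repeat (p6 seen earlier)
  step 5: p2  (read a: p6→p2)
  step 6: p4  (read b: p2→p4)
  step 7: p6  (read a: p4→p6)
  step 8: p2  (read a: p6→p2)
  step 9: p4  (read a: p2→p4)
  step 10: p6  (read a: p4→p6)
  step 11: p2  (read b: p6→p2)
  step 12: p4  (read a: p2→p4)

The earliest repeat is at step j = 4: M is in p6, which it already visited at step i = 1.
With |Q| = 8, pigeonhole forces a state repeat no later than step 8; the substring read between the first and second visits to that state can be pumped.

p6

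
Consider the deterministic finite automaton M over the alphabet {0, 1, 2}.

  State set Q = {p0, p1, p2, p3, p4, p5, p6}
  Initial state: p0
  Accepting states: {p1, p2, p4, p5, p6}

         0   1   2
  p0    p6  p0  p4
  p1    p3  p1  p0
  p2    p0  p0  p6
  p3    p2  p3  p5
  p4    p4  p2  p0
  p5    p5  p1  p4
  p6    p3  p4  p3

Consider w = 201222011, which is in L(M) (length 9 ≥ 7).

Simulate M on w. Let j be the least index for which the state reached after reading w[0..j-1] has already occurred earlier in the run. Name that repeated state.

Run of M on w = 2 0 1 2 2 2 0 1 1:
  step 0: p0  (start)
  step 1: p4  (read 2: p0→p4)
  step 2: p4  (read 0: p4→p4)   ← first repeat (p4 seen earlier)
  step 3: p2  (read 1: p4→p2)
  step 4: p6  (read 2: p2→p6)
  step 5: p3  (read 2: p6→p3)
  step 6: p5  (read 2: p3→p5)
  step 7: p5  (read 0: p5→p5)
  step 8: p1  (read 1: p5→p1)
  step 9: p1  (read 1: p1→p1)

The earliest repeat is at step j = 2: M is in p4, which it already visited at step i = 1.
Pumping length from the standard proof: p = 7 (the number of states). The repeated state found above gives |xy| = j ≤ 7 and |y| = j − i ≥ 1.

p4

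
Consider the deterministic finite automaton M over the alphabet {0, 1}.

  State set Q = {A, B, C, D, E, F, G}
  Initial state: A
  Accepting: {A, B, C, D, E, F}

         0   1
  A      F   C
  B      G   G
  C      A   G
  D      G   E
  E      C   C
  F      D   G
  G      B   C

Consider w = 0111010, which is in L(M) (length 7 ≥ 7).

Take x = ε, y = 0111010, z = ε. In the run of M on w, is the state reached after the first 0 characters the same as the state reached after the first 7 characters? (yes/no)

no

State sequence: A -0-> F -1-> G -1-> C -1-> G -0-> B -1-> G -0-> B

After x (step 0): A. After xy (step 7): B.
They differ (A ≠ B), so y is not a cycle from the state after x; this split is not the one the pumping-lemma construction produces, and pumping y need not keep the string in L(M).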